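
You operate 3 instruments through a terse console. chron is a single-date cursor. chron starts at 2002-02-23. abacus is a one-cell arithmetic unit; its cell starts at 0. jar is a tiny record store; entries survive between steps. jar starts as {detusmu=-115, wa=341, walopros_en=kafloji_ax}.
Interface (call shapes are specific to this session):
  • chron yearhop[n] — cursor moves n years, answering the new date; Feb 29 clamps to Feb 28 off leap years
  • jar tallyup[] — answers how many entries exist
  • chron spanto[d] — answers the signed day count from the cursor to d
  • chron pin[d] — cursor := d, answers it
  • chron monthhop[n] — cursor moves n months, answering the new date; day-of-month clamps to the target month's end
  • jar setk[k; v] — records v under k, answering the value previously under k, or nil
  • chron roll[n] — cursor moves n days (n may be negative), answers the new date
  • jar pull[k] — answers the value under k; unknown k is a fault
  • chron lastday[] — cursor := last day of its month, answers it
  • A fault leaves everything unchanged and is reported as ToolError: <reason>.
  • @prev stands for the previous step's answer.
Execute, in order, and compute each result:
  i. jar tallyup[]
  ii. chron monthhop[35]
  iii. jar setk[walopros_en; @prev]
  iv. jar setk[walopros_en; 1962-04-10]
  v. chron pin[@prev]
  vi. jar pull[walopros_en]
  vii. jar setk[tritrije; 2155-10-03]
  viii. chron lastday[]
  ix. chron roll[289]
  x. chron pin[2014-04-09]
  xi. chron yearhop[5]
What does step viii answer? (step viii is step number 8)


Answer: 2005-01-31

Derivation:
$ jar tallyup
[out] 3
$ chron monthhop n=35
[out] 2005-01-23
$ jar setk k=walopros_en v=@prev
[out] kafloji_ax
$ jar setk k=walopros_en v=1962-04-10
[out] 2005-01-23
$ chron pin d=@prev
[out] 2005-01-23
$ jar pull k=walopros_en
[out] 1962-04-10
$ jar setk k=tritrije v=2155-10-03
[out] nil
$ chron lastday
[out] 2005-01-31
$ chron roll n=289
[out] 2005-11-16
$ chron pin d=2014-04-09
[out] 2014-04-09
$ chron yearhop n=5
[out] 2019-04-09


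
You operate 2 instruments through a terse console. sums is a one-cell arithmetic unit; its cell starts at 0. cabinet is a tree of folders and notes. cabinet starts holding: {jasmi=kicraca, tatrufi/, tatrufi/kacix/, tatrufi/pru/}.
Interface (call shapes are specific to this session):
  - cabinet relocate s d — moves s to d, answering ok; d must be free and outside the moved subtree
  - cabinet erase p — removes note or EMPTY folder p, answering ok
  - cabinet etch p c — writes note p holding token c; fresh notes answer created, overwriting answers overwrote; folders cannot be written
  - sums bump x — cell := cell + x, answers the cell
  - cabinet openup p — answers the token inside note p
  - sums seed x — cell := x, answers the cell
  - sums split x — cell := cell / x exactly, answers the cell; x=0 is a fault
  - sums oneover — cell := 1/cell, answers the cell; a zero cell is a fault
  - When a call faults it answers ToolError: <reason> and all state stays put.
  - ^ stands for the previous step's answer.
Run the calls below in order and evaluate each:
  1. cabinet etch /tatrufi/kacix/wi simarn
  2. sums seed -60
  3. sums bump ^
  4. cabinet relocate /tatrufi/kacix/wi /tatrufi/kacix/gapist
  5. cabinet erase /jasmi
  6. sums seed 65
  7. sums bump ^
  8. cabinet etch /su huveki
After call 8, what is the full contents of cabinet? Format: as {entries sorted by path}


Answer: {su=huveki, tatrufi/, tatrufi/kacix/, tatrufi/kacix/gapist=simarn, tatrufi/pru/}

Derivation:
Act: cabinet etch[p=/tatrufi/kacix/wi; c=simarn]
Obs: created
Act: sums seed[x=-60]
Obs: -60
Act: sums bump[x=^]
Obs: -120
Act: cabinet relocate[s=/tatrufi/kacix/wi; d=/tatrufi/kacix/gapist]
Obs: ok
Act: cabinet erase[p=/jasmi]
Obs: ok
Act: sums seed[x=65]
Obs: 65
Act: sums bump[x=^]
Obs: 130
Act: cabinet etch[p=/su; c=huveki]
Obs: created


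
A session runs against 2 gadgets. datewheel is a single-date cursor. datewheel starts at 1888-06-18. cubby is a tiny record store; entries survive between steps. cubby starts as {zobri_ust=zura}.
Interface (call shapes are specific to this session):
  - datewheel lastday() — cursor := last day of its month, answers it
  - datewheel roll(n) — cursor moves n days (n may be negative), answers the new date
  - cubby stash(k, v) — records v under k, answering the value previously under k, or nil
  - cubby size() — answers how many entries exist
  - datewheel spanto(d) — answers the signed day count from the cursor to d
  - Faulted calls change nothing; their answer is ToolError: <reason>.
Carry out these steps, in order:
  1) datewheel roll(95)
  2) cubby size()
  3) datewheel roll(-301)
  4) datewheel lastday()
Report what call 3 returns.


Step: datewheel roll[n='95']
Result: 1888-09-21
Step: cubby size[]
Result: 1
Step: datewheel roll[n='-301']
Result: 1887-11-25
Step: datewheel lastday[]
Result: 1887-11-30

Answer: 1887-11-25


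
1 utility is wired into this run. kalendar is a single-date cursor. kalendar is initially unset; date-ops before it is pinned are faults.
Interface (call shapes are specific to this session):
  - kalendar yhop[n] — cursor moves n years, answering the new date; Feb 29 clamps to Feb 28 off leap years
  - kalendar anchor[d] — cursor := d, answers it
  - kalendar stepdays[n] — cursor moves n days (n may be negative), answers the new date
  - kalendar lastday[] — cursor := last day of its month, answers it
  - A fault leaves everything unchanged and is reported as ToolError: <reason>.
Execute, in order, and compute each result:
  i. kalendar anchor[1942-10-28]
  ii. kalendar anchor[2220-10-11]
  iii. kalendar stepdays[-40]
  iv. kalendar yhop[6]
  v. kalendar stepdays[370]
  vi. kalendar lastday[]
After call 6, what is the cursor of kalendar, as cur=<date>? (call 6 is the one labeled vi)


>> kalendar anchor(1942-10-28)
<< 1942-10-28
>> kalendar anchor(2220-10-11)
<< 2220-10-11
>> kalendar stepdays(-40)
<< 2220-09-01
>> kalendar yhop(6)
<< 2226-09-01
>> kalendar stepdays(370)
<< 2227-09-06
>> kalendar lastday()
<< 2227-09-30

Answer: cur=2227-09-30


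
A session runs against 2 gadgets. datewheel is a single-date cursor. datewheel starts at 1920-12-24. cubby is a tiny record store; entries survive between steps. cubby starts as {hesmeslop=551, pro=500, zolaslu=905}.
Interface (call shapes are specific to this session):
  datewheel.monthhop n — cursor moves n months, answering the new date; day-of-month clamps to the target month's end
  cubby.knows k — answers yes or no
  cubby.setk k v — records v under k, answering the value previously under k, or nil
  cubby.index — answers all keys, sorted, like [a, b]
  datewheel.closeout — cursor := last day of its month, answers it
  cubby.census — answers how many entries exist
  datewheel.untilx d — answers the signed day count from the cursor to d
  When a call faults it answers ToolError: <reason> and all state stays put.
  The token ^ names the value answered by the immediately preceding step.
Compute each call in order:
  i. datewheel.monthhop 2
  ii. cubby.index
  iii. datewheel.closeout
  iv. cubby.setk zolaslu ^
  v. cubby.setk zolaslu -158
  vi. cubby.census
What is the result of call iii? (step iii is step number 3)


Answer: 1921-02-28

Derivation:
! datewheel.monthhop(n='2') -> 1921-02-24
! cubby.index() -> [hesmeslop, pro, zolaslu]
! datewheel.closeout() -> 1921-02-28
! cubby.setk(k='zolaslu', v='^') -> 905
! cubby.setk(k='zolaslu', v='-158') -> 1921-02-28
! cubby.census() -> 3


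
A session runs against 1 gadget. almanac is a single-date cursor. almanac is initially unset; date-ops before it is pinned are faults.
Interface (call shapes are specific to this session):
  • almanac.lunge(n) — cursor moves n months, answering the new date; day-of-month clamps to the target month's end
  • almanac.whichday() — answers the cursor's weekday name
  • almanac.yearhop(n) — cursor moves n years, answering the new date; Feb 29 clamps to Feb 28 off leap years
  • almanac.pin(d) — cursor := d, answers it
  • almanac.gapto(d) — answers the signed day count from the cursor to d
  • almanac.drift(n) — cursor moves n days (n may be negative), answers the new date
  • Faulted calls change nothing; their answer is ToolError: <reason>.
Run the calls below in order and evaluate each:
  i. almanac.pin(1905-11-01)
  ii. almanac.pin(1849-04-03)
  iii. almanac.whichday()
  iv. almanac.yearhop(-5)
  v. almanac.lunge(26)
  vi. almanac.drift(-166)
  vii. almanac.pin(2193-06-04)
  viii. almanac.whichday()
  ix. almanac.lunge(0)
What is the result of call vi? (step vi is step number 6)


Invoking pin using d: 1905-11-01, yielding 1905-11-01.
Calling pin using d: 1849-04-03, yielding 1849-04-03.
Now I run whichday(), and observe Tuesday.
I invoke yearhop using n: -5, → 1844-04-03.
Next I call lunge using n: 26: 1846-06-03.
Next I call drift using n: -166, and see 1845-12-19.
Calling pin using d: 2193-06-04, → 2193-06-04.
I call whichday(): Tuesday.
Next I call lunge using n: 0, yielding 2193-06-04.

Answer: 1845-12-19


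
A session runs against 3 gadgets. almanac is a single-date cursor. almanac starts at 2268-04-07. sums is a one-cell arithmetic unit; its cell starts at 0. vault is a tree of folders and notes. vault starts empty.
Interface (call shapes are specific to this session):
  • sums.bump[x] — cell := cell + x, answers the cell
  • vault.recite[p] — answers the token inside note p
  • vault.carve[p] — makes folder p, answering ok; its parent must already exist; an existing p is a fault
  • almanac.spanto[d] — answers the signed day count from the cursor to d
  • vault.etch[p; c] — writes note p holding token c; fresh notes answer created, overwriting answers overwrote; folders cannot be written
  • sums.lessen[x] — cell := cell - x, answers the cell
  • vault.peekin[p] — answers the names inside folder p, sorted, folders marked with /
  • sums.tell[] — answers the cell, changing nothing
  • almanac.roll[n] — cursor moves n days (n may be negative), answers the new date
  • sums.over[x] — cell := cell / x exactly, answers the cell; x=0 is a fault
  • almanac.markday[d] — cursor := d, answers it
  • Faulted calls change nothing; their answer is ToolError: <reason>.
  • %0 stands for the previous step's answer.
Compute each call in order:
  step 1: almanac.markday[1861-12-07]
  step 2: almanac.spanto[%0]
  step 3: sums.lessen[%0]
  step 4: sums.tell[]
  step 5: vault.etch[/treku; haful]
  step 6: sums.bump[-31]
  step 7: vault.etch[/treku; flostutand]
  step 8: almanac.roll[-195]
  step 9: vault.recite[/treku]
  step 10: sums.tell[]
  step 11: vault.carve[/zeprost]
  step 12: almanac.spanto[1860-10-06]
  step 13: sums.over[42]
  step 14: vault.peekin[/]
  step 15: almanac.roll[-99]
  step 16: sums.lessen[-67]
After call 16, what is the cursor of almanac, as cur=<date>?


Act: markday[d→1861-12-07]
Obs: 1861-12-07
Act: spanto[d→%0]
Obs: 0
Act: lessen[x→%0]
Obs: 0
Act: tell[]
Obs: 0
Act: etch[p→/treku; c→haful]
Obs: created
Act: bump[x→-31]
Obs: -31
Act: etch[p→/treku; c→flostutand]
Obs: overwrote
Act: roll[n→-195]
Obs: 1861-05-26
Act: recite[p→/treku]
Obs: flostutand
Act: tell[]
Obs: -31
Act: carve[p→/zeprost]
Obs: ok
Act: spanto[d→1860-10-06]
Obs: -232
Act: over[x→42]
Obs: -31/42
Act: peekin[p→/]
Obs: [treku, zeprost/]
Act: roll[n→-99]
Obs: 1861-02-16
Act: lessen[x→-67]
Obs: 2783/42

Answer: cur=1861-02-16


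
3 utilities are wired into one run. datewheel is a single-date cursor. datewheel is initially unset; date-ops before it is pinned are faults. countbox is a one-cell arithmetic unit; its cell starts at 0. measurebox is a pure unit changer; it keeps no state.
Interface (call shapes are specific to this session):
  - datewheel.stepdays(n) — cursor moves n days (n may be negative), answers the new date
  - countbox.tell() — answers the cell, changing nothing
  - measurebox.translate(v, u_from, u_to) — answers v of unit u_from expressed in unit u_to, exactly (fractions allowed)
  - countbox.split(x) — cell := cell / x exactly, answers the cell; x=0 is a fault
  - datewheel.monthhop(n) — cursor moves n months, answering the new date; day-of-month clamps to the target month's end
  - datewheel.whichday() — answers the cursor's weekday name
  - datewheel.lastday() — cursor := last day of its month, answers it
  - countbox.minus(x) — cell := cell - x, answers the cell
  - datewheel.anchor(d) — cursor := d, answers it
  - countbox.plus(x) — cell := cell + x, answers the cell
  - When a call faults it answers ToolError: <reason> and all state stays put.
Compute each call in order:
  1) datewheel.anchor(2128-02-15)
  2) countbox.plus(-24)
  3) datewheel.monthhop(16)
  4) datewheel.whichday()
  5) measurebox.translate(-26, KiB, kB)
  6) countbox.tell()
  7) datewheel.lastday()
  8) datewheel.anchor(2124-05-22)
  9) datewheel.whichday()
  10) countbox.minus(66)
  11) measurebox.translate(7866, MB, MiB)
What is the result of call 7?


Answer: 2129-06-30

Derivation:
Invoking datewheel.anchor passing d=2128-02-15, → 2128-02-15.
I try countbox.plus passing x=-24, giving -24.
Next I call datewheel.monthhop passing n=16, and observe 2129-06-15.
I use datewheel.whichday(), and get Wednesday.
I try measurebox.translate passing v=-26, u_from=KiB, u_to=kB, and get -3328/125.
I call countbox.tell(), yielding -24.
Then datewheel.lastday, which returns 2129-06-30.
I use datewheel.anchor passing d=2124-05-22, which returns 2124-05-22.
Invoking datewheel.whichday, and see Monday.
Next I call countbox.minus passing x=66, — result: -90.
I try measurebox.translate passing v=7866, u_from=MB, u_to=MiB, yielding 61453125/8192.


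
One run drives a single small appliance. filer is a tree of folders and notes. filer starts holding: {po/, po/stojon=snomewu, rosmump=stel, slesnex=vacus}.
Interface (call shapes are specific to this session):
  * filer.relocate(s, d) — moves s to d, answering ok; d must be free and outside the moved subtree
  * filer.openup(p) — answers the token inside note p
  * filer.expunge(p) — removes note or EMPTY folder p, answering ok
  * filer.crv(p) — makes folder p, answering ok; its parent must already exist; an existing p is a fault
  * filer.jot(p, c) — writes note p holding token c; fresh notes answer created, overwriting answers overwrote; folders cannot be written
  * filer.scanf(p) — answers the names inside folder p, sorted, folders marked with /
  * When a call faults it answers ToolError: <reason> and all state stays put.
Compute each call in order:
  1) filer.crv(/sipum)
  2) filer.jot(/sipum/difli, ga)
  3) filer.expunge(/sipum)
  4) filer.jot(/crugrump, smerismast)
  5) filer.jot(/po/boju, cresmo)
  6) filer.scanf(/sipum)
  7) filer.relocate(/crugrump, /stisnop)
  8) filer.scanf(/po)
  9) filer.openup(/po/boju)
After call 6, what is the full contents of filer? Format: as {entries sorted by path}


[in] filer.crv p=/sipum
= ok
[in] filer.jot p=/sipum/difli c=ga
= created
[in] filer.expunge p=/sipum
= ToolError: not empty
[in] filer.jot p=/crugrump c=smerismast
= created
[in] filer.jot p=/po/boju c=cresmo
= created
[in] filer.scanf p=/sipum
= [difli]
[in] filer.relocate s=/crugrump d=/stisnop
= ok
[in] filer.scanf p=/po
= [boju, stojon]
[in] filer.openup p=/po/boju
= cresmo

Answer: {crugrump=smerismast, po/, po/boju=cresmo, po/stojon=snomewu, rosmump=stel, sipum/, sipum/difli=ga, slesnex=vacus}


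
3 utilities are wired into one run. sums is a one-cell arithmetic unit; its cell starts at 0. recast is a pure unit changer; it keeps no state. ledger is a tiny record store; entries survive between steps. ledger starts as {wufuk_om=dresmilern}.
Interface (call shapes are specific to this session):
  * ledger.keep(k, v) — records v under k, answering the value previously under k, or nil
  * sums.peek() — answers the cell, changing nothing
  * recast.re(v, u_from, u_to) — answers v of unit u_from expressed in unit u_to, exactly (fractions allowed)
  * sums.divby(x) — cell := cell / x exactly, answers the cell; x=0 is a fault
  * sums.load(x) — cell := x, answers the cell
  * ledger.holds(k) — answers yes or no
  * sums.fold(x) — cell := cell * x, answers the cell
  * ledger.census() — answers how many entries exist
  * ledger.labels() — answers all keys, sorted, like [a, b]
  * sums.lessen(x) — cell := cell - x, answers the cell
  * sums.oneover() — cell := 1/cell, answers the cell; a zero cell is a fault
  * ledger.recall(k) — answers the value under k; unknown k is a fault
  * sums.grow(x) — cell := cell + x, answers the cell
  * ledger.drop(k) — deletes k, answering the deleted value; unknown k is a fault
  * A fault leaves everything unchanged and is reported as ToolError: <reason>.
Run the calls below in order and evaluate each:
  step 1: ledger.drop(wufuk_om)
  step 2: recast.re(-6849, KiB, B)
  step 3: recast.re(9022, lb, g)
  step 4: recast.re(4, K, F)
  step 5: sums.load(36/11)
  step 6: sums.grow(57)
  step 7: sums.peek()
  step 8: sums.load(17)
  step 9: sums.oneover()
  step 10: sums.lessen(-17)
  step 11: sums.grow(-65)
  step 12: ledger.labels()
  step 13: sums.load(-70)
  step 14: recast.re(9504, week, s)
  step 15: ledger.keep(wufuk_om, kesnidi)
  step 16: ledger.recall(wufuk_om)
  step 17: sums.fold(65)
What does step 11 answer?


Act: ledger.drop[wufuk_om]
Obs: dresmilern
Act: recast.re[-6849; KiB; B]
Obs: -7013376
Act: recast.re[9022; lb; g]
Obs: 204615518107/50000
Act: recast.re[4; K; F]
Obs: -45247/100
Act: sums.load[36/11]
Obs: 36/11
Act: sums.grow[57]
Obs: 663/11
Act: sums.peek[]
Obs: 663/11
Act: sums.load[17]
Obs: 17
Act: sums.oneover[]
Obs: 1/17
Act: sums.lessen[-17]
Obs: 290/17
Act: sums.grow[-65]
Obs: -815/17
Act: ledger.labels[]
Obs: []
Act: sums.load[-70]
Obs: -70
Act: recast.re[9504; week; s]
Obs: 5748019200
Act: ledger.keep[wufuk_om; kesnidi]
Obs: nil
Act: ledger.recall[wufuk_om]
Obs: kesnidi
Act: sums.fold[65]
Obs: -4550

Answer: -815/17


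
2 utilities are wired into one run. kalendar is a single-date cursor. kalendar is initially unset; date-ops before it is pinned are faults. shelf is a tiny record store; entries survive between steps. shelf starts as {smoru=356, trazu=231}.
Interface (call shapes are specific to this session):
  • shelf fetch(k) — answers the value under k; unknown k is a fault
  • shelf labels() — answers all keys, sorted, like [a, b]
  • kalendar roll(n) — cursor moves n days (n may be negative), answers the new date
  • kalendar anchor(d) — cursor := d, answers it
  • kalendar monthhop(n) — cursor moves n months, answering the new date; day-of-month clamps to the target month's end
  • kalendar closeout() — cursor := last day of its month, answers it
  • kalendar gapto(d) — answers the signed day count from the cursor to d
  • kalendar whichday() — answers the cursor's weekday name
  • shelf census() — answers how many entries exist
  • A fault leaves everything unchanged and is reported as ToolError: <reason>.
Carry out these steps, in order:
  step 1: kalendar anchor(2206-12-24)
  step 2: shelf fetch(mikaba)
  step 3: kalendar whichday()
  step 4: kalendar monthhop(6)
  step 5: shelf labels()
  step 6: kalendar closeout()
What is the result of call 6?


Answer: 2207-06-30

Derivation:
Next I call kalendar anchor with d→2206-12-24, yielding 2206-12-24.
I try shelf fetch with k→mikaba, and get ToolError: no such key mikaba.
I invoke kalendar whichday, yielding Wednesday.
I call kalendar monthhop with n→6, — result: 2207-06-24.
Invoking shelf labels, — result: [smoru, trazu].
I run kalendar closeout(), and see 2207-06-30.


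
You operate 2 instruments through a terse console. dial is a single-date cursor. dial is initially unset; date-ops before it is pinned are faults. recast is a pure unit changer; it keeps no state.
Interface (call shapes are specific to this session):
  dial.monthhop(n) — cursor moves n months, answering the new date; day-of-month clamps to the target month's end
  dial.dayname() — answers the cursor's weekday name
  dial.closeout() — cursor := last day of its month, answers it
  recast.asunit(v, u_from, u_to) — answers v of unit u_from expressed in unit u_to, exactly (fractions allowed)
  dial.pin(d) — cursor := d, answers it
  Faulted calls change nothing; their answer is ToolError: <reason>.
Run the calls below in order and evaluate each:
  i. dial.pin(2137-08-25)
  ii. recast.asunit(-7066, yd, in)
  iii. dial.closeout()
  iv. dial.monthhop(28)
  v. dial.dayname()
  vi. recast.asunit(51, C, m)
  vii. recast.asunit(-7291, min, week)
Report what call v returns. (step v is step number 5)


Answer: Thursday

Derivation:
Step: dial.pin[d→2137-08-25]
Result: 2137-08-25
Step: recast.asunit[v→-7066; u_from→yd; u_to→in]
Result: -254376
Step: dial.closeout[]
Result: 2137-08-31
Step: dial.monthhop[n→28]
Result: 2139-12-31
Step: dial.dayname[]
Result: Thursday
Step: recast.asunit[v→51; u_from→C; u_to→m]
Result: ToolError: incompatible units
Step: recast.asunit[v→-7291; u_from→min; u_to→week]
Result: -7291/10080


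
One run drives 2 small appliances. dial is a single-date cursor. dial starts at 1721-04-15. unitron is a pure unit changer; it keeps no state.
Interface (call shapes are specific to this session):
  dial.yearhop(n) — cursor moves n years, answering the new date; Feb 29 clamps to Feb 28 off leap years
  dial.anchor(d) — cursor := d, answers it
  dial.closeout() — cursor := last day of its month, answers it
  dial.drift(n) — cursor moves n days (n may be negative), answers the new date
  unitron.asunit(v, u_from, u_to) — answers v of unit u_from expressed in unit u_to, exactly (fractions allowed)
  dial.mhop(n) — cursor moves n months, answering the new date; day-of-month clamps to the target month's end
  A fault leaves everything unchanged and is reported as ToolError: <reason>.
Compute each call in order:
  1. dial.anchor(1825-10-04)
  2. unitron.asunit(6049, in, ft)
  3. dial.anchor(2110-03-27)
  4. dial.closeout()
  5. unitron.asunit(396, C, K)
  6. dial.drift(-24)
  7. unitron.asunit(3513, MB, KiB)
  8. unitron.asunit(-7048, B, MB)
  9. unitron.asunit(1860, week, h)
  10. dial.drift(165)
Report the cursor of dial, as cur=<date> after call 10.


Answer: cur=2110-08-19

Derivation:
-- dial.anchor(d='1825-10-04') == 1825-10-04
-- unitron.asunit(v='6049', u_from='in', u_to='ft') == 6049/12
-- dial.anchor(d='2110-03-27') == 2110-03-27
-- dial.closeout() == 2110-03-31
-- unitron.asunit(v='396', u_from='C', u_to='K') == 13383/20
-- dial.drift(n='-24') == 2110-03-07
-- unitron.asunit(v='3513', u_from='MB', u_to='KiB') == 54890625/16
-- unitron.asunit(v='-7048', u_from='B', u_to='MB') == -881/125000
-- unitron.asunit(v='1860', u_from='week', u_to='h') == 312480
-- dial.drift(n='165') == 2110-08-19


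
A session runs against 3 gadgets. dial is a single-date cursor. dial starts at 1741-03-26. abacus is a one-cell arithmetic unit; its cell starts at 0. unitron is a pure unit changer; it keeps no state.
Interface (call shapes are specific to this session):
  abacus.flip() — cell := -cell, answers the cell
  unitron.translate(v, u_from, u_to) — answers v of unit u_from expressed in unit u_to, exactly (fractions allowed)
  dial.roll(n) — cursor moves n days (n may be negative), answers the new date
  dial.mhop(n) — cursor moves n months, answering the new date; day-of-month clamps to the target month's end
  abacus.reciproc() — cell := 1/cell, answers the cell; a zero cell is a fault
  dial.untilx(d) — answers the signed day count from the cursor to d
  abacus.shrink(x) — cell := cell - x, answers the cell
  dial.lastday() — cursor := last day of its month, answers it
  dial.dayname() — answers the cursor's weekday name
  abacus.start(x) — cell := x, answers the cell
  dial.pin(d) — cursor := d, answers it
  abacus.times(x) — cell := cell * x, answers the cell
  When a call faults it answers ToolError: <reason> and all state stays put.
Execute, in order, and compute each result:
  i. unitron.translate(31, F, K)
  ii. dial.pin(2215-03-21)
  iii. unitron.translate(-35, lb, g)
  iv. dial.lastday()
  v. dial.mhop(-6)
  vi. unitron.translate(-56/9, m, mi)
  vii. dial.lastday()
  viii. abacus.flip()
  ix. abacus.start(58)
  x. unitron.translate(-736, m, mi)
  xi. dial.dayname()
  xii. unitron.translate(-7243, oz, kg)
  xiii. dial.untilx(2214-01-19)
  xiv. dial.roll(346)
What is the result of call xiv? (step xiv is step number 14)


// translate(v='31', u_from='F', u_to='K') -> 49067/180
// pin(d='2215-03-21') -> 2215-03-21
// translate(v='-35', u_from='lb', u_to='g') -> -317514659/20000
// lastday() -> 2215-03-31
// mhop(n='-6') -> 2214-09-30
// translate(v='-56/9', u_from='m', u_to='mi') -> -875/226314
// lastday() -> 2214-09-30
// flip() -> 0
// start(x='58') -> 58
// translate(v='-736', u_from='m', u_to='mi') -> -5750/12573
// dayname() -> Friday
// translate(v='-7243', u_from='oz', u_to='kg') -> -328536953591/1600000000
// untilx(d='2214-01-19') -> -254
// roll(n='346') -> 2215-09-11

Answer: 2215-09-11


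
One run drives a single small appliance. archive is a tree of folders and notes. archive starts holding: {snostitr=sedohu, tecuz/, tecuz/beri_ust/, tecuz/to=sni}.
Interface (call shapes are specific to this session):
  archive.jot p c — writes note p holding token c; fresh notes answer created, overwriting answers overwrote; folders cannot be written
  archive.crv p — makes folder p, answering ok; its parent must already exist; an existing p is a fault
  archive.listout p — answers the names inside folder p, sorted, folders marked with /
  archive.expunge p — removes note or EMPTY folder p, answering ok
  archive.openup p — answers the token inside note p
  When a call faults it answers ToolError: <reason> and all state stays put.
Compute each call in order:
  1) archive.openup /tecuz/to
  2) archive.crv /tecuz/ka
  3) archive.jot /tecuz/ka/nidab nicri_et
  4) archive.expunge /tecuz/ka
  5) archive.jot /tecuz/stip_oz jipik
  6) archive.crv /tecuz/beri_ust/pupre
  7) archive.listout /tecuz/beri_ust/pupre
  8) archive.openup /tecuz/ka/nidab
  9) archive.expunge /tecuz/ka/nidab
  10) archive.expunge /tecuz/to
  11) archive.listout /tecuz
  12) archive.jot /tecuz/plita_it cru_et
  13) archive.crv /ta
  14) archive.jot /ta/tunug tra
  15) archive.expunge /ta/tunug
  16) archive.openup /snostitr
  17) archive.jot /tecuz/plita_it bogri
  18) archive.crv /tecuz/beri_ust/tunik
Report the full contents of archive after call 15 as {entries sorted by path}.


==> archive.openup(p=/tecuz/to)
<== sni
==> archive.crv(p=/tecuz/ka)
<== ok
==> archive.jot(p=/tecuz/ka/nidab, c=nicri_et)
<== created
==> archive.expunge(p=/tecuz/ka)
<== ToolError: not empty
==> archive.jot(p=/tecuz/stip_oz, c=jipik)
<== created
==> archive.crv(p=/tecuz/beri_ust/pupre)
<== ok
==> archive.listout(p=/tecuz/beri_ust/pupre)
<== []
==> archive.openup(p=/tecuz/ka/nidab)
<== nicri_et
==> archive.expunge(p=/tecuz/ka/nidab)
<== ok
==> archive.expunge(p=/tecuz/to)
<== ok
==> archive.listout(p=/tecuz)
<== [beri_ust/, ka/, stip_oz]
==> archive.jot(p=/tecuz/plita_it, c=cru_et)
<== created
==> archive.crv(p=/ta)
<== ok
==> archive.jot(p=/ta/tunug, c=tra)
<== created
==> archive.expunge(p=/ta/tunug)
<== ok
==> archive.openup(p=/snostitr)
<== sedohu
==> archive.jot(p=/tecuz/plita_it, c=bogri)
<== overwrote
==> archive.crv(p=/tecuz/beri_ust/tunik)
<== ok

Answer: {snostitr=sedohu, ta/, tecuz/, tecuz/beri_ust/, tecuz/beri_ust/pupre/, tecuz/ka/, tecuz/plita_it=cru_et, tecuz/stip_oz=jipik}


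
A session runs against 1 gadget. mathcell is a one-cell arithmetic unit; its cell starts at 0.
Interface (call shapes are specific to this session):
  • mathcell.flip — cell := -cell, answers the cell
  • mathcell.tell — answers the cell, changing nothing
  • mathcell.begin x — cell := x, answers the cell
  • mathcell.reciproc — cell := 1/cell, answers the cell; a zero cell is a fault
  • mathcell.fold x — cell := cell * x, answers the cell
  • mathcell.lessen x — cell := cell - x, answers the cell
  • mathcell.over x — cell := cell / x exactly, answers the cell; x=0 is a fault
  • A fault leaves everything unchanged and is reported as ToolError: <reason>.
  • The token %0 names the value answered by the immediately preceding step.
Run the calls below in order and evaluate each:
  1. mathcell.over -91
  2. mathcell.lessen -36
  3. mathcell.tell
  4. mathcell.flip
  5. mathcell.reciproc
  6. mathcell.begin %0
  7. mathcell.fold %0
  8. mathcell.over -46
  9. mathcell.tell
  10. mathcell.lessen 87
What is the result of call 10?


Answer: -5186593/59616

Derivation:
// mathcell.over(x='-91') -> 0
// mathcell.lessen(x='-36') -> 36
// mathcell.tell() -> 36
// mathcell.flip() -> -36
// mathcell.reciproc() -> -1/36
// mathcell.begin(x='%0') -> -1/36
// mathcell.fold(x='%0') -> 1/1296
// mathcell.over(x='-46') -> -1/59616
// mathcell.tell() -> -1/59616
// mathcell.lessen(x='87') -> -5186593/59616


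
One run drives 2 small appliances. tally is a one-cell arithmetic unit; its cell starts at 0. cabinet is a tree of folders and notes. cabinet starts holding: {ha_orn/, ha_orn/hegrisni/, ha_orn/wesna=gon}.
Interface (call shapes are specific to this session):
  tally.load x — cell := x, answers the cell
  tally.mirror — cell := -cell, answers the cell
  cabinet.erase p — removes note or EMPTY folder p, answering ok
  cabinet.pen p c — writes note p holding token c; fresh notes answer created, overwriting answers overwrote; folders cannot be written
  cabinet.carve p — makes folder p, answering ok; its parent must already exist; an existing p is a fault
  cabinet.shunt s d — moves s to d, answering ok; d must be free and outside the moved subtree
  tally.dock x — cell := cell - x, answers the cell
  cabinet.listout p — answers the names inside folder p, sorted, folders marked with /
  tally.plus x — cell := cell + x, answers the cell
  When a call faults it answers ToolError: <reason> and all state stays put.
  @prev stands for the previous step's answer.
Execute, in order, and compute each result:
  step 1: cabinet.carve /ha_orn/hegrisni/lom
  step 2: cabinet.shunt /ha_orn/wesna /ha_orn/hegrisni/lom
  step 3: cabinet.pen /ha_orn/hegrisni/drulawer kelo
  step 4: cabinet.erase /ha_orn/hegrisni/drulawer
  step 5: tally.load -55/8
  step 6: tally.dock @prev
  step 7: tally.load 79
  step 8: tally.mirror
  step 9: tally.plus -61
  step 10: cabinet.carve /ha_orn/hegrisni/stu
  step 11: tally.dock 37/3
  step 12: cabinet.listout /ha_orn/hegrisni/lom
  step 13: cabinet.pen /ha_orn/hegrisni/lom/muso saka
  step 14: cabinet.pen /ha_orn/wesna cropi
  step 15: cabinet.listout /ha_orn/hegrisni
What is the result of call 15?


Answer: [lom/, stu/]

Derivation:
Next I call carve passing p='/ha_orn/hegrisni/lom', — result: ok.
Now I run shunt passing s='/ha_orn/wesna', d='/ha_orn/hegrisni/lom': ToolError: exists.
Invoking pen passing p='/ha_orn/hegrisni/drulawer', c='kelo', yielding created.
I invoke erase passing p='/ha_orn/hegrisni/drulawer', and get ok.
Now I run load passing x='-55/8', which returns -55/8.
I run dock passing x='@prev', which returns 0.
I try load passing x='79': 79.
I invoke mirror, giving -79.
Calling plus passing x='-61', — result: -140.
Using carve passing p='/ha_orn/hegrisni/stu', giving ok.
Calling dock passing x='37/3', which returns -457/3.
I call listout passing p='/ha_orn/hegrisni/lom', and see [].
I try pen passing p='/ha_orn/hegrisni/lom/muso', c='saka': created.
I try pen passing p='/ha_orn/wesna', c='cropi', giving overwrote.
I run listout passing p='/ha_orn/hegrisni', — result: [lom/, stu/].


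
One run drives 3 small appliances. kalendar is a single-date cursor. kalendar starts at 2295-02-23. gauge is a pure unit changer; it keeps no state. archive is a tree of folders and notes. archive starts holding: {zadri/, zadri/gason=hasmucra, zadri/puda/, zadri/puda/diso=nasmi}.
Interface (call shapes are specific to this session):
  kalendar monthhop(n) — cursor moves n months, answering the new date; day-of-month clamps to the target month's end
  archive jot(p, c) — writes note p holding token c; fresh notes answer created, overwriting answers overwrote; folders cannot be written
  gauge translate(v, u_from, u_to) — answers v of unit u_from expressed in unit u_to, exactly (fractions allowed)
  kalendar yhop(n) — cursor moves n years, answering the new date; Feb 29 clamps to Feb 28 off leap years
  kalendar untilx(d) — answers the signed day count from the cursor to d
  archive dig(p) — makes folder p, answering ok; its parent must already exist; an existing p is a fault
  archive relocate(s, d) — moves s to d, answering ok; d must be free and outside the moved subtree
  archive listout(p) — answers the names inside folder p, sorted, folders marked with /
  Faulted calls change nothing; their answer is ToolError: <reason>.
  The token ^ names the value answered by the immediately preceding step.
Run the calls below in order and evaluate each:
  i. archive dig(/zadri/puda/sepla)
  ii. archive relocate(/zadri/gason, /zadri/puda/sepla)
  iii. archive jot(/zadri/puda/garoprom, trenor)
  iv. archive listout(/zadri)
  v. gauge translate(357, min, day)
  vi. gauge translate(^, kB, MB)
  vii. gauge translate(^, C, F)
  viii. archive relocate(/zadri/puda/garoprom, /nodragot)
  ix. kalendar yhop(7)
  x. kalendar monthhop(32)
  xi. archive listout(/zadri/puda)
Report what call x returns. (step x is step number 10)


Answer: 2304-10-23

Derivation:
Step: archive dig[/zadri/puda/sepla]
Result: ok
Step: archive relocate[/zadri/gason; /zadri/puda/sepla]
Result: ToolError: exists
Step: archive jot[/zadri/puda/garoprom; trenor]
Result: created
Step: archive listout[/zadri]
Result: [gason, puda/]
Step: gauge translate[357; min; day]
Result: 119/480
Step: gauge translate[^; kB; MB]
Result: 119/480000
Step: gauge translate[^; C; F]
Result: 25600357/800000
Step: archive relocate[/zadri/puda/garoprom; /nodragot]
Result: ok
Step: kalendar yhop[7]
Result: 2302-02-23
Step: kalendar monthhop[32]
Result: 2304-10-23
Step: archive listout[/zadri/puda]
Result: [diso, sepla/]


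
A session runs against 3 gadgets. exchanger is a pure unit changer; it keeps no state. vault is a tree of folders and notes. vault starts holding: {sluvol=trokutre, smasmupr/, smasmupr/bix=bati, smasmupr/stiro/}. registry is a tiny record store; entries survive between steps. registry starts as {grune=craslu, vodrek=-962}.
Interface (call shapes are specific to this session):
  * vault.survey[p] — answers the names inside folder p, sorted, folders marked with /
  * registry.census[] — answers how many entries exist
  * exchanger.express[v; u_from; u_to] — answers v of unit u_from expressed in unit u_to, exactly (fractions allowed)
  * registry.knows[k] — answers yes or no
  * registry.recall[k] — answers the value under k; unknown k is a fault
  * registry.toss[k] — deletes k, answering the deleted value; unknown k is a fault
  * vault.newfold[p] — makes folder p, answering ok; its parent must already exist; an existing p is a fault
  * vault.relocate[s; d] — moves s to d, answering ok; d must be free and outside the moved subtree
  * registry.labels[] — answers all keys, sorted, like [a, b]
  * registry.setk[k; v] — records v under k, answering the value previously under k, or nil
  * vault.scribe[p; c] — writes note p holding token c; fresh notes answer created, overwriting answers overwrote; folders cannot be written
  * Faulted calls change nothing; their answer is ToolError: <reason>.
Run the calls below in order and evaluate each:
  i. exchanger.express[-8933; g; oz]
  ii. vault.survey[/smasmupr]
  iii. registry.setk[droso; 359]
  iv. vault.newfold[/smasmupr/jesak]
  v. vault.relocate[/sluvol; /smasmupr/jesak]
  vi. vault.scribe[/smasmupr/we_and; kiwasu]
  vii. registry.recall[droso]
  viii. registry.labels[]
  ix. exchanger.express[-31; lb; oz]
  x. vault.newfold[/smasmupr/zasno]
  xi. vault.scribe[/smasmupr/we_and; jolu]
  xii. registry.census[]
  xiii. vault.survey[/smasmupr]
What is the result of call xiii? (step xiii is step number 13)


Answer: [bix, jesak/, stiro/, we_and, zasno/]

Derivation:
Step: exchanger.express[v=-8933; u_from=g; u_to=oz]
Result: -14292800000/45359237
Step: vault.survey[p=/smasmupr]
Result: [bix, stiro/]
Step: registry.setk[k=droso; v=359]
Result: nil
Step: vault.newfold[p=/smasmupr/jesak]
Result: ok
Step: vault.relocate[s=/sluvol; d=/smasmupr/jesak]
Result: ToolError: exists
Step: vault.scribe[p=/smasmupr/we_and; c=kiwasu]
Result: created
Step: registry.recall[k=droso]
Result: 359
Step: registry.labels[]
Result: [droso, grune, vodrek]
Step: exchanger.express[v=-31; u_from=lb; u_to=oz]
Result: -496
Step: vault.newfold[p=/smasmupr/zasno]
Result: ok
Step: vault.scribe[p=/smasmupr/we_and; c=jolu]
Result: overwrote
Step: registry.census[]
Result: 3
Step: vault.survey[p=/smasmupr]
Result: [bix, jesak/, stiro/, we_and, zasno/]


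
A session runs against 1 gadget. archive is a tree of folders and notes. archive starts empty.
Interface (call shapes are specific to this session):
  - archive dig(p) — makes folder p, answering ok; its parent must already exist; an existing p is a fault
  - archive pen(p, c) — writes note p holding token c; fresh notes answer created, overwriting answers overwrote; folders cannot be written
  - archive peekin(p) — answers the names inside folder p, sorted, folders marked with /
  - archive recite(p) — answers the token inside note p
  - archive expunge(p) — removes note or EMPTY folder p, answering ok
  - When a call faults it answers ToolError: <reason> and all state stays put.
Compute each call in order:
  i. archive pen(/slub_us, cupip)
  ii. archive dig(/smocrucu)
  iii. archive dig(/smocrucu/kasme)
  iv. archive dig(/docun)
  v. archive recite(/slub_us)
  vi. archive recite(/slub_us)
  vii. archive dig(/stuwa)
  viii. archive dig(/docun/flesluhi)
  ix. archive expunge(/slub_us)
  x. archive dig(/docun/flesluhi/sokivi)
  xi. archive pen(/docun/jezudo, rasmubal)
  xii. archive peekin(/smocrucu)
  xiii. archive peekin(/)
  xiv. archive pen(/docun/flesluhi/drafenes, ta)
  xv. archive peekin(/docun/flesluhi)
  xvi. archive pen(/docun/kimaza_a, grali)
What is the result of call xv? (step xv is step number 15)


Answer: [drafenes, sokivi/]

Derivation:
→ archive pen(p→/slub_us, c→cupip)
← created
→ archive dig(p→/smocrucu)
← ok
→ archive dig(p→/smocrucu/kasme)
← ok
→ archive dig(p→/docun)
← ok
→ archive recite(p→/slub_us)
← cupip
→ archive recite(p→/slub_us)
← cupip
→ archive dig(p→/stuwa)
← ok
→ archive dig(p→/docun/flesluhi)
← ok
→ archive expunge(p→/slub_us)
← ok
→ archive dig(p→/docun/flesluhi/sokivi)
← ok
→ archive pen(p→/docun/jezudo, c→rasmubal)
← created
→ archive peekin(p→/smocrucu)
← [kasme/]
→ archive peekin(p→/)
← [docun/, smocrucu/, stuwa/]
→ archive pen(p→/docun/flesluhi/drafenes, c→ta)
← created
→ archive peekin(p→/docun/flesluhi)
← [drafenes, sokivi/]
→ archive pen(p→/docun/kimaza_a, c→grali)
← created


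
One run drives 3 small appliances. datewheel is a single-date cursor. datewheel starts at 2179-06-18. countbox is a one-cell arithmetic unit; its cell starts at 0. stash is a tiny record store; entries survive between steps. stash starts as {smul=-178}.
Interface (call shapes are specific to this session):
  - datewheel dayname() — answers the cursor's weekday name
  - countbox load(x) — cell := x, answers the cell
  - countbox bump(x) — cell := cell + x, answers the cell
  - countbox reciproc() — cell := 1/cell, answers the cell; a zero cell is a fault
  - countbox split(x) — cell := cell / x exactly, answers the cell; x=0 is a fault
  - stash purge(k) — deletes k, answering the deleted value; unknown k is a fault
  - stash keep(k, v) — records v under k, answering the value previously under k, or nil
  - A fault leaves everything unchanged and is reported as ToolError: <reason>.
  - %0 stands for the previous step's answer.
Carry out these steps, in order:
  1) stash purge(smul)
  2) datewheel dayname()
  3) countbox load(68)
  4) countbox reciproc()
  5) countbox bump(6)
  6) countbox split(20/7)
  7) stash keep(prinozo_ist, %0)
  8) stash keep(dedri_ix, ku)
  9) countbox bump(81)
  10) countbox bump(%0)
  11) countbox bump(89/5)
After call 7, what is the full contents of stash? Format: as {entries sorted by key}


-> stash purge(k→smul)
<- -178
-> datewheel dayname()
<- Friday
-> countbox load(x→68)
<- 68
-> countbox reciproc()
<- 1/68
-> countbox bump(x→6)
<- 409/68
-> countbox split(x→20/7)
<- 2863/1360
-> stash keep(k→prinozo_ist, v→%0)
<- nil
-> stash keep(k→dedri_ix, v→ku)
<- nil
-> countbox bump(x→81)
<- 113023/1360
-> countbox bump(x→%0)
<- 113023/680
-> countbox bump(x→89/5)
<- 125127/680

Answer: {prinozo_ist=2863/1360}
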